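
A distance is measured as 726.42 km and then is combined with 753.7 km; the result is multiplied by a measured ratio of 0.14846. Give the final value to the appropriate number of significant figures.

2.1974 × 10² km

726.42 km + 753.7 km = 1480.12 km; the sum is limited to 1 decimal place (5 s.f.).
Carrying full precision, 1480.12 × 0.14846 = 219.7386152 km; 0.14846 has 5 s.f., so the result keeps min(5, 5) = 5 s.f.
Rounded to 5 significant figures: 2.1974 × 10² km.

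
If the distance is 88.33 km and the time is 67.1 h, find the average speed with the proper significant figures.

average speed = 88.33 km ÷ 67.1 h = 1.31639344262… km/h.
88.33 has 4 significant figures; 67.1 has 3.
Division/multiplication keeps the fewest: 3 significant figures.
Rounded: 1.32 km/h.

1.32 km/h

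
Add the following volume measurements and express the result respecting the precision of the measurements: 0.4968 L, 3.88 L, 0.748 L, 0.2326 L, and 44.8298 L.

0.4968 L + 3.88 L + 0.748 L + 0.2326 L + 44.8298 L = 50.1872 L.
Addition/subtraction keeps the fewest decimal places: 0.4968 → 4 decimal places, 3.88 → 2 decimal places, 0.748 → 3 decimal places, 0.2326 → 4 decimal places, 44.8298 → 4 decimal places; limit is 2.
Rounded to 2 decimal places: 50.19 L.

50.19 L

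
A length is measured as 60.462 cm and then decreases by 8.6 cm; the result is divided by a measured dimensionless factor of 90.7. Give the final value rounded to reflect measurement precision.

60.462 cm − 8.6 cm = 51.862 cm; the difference is limited to 1 decimal place (3 s.f.).
Carrying full precision, 51.862 ÷ 90.7 = 0.571797133407… cm; 90.7 has 3 s.f., so the result keeps min(3, 3) = 3 s.f.
Rounded to 3 significant figures: 0.572 cm.

0.572 cm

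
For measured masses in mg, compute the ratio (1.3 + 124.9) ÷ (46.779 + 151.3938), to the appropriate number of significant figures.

1.3 + 124.9 = 126.2, limited to 1 d.p. → 4 s.f.; 46.779 + 151.3938 = 198.1728, limited to 3 d.p. → 6 s.f.
Carrying full precision, 126.2 ÷ 198.1728 = 0.636817968964…; keep min(4, 6) = 4 s.f.
Rounded to 4 significant figures: 6.368 × 10⁻¹.

6.368 × 10⁻¹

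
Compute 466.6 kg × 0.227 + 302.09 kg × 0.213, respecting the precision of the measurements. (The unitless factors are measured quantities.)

466.6 × 0.227 = 105.9182 → 106 kg (3 s.f., last digit at the 10^0 place).
302.09 × 0.213 = 64.34517 → 64.3 kg (3 s.f., last digit at the 10^-1 place).
Sum: 170.26337 kg; keep the coarser place, 10^0.
Result: 1.70 × 10² kg.

1.70 × 10² kg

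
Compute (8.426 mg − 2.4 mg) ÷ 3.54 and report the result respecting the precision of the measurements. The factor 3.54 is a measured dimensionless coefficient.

1.7 mg

8.426 mg − 2.4 mg = 6.026 mg; the difference is limited to 1 decimal place (2 s.f.).
Carrying full precision, 6.026 ÷ 3.54 = 1.70225988701… mg; 3.54 has 3 s.f., so the result keeps min(2, 3) = 2 s.f.
Rounded to 2 significant figures: 1.7 mg.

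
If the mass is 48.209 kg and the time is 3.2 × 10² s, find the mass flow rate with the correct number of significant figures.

mass flow rate = 48.209 kg ÷ 3.2 × 10² s = 0.150653125 kg/s.
48.209 has 5 significant figures; 3.2 × 10² has 2.
Division/multiplication keeps the fewest: 2 significant figures.
Rounded: 1.5 × 10⁻¹ kg/s.

1.5 × 10⁻¹ kg/s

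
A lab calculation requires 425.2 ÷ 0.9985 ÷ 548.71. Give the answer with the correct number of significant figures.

0.7761

425.2 ÷ 0.9985 ÷ 548.71 = 0.776072530366…
Multiplication/division keeps the fewest significant figures: 425.2 → 4 s.f., 0.9985 → 4 s.f., 548.71 → 5 s.f.; limit is 4.
Rounded to 4 significant figures: 0.7761.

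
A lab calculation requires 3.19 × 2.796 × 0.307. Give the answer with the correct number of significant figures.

3.19 × 2.796 × 0.307 = 2.73820668
Multiplication/division keeps the fewest significant figures: 3.19 → 3 s.f., 2.796 → 4 s.f., 0.307 → 3 s.f.; limit is 3.
Rounded to 3 significant figures: 2.74.

2.74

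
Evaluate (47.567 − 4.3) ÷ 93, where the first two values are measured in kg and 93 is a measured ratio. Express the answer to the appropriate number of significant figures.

0.47 kg

47.567 kg − 4.3 kg = 43.267 kg; the difference is limited to 1 decimal place (3 s.f.).
Carrying full precision, 43.267 ÷ 93 = 0.46523655914… kg; 93 has 2 s.f., so the result keeps min(3, 2) = 2 s.f.
Rounded to 2 significant figures: 0.47 kg.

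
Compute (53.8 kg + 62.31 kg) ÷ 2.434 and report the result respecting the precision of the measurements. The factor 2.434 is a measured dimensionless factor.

47.70 kg

53.8 kg + 62.31 kg = 116.11 kg; the sum is limited to 1 decimal place (4 s.f.).
Carrying full precision, 116.11 ÷ 2.434 = 47.70336894… kg; 2.434 has 4 s.f., so the result keeps min(4, 4) = 4 s.f.
Rounded to 4 significant figures: 47.70 kg.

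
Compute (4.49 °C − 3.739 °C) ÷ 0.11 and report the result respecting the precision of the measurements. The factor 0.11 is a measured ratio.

4.49 °C − 3.739 °C = 0.751 °C; the difference is limited to 2 decimal places (2 s.f.).
Carrying full precision, 0.751 ÷ 0.11 = 6.82727272727… °C; 0.11 has 2 s.f., so the result keeps min(2, 2) = 2 s.f.
Rounded to 2 significant figures: 6.8 °C.

6.8 °C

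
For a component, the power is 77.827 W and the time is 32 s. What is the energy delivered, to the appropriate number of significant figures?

2.5 × 10^3 J

energy delivered = 77.827 W × 32 s = 2490.464 J.
77.827 has 5 significant figures; 32 has 2.
Division/multiplication keeps the fewest: 2 significant figures.
Rounded: 2.5 × 10^3 J.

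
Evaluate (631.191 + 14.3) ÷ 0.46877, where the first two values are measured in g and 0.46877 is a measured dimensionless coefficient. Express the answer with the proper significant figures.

631.191 g + 14.3 g = 645.491 g; the sum is limited to 1 decimal place (4 s.f.).
Carrying full precision, 645.491 ÷ 0.46877 = 1376.98871515… g; 0.46877 has 5 s.f., so the result keeps min(4, 5) = 4 s.f.
Rounded to 4 significant figures: 1377 g.

1377 g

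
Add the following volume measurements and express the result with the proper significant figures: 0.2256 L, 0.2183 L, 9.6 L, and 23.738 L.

0.2256 L + 0.2183 L + 9.6 L + 23.738 L = 33.7819 L.
Addition/subtraction keeps the fewest decimal places: 0.2256 → 4 decimal places, 0.2183 → 4 decimal places, 9.6 → 1 decimal place, 23.738 → 3 decimal places; limit is 1.
Rounded to 1 decimal place: 33.8 L.

33.8 L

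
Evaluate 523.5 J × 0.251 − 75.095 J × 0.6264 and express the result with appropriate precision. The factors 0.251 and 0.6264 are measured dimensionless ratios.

84 J

523.5 × 0.251 = 131.3985 → 1.31 × 10^2 J (3 s.f., last digit at the 10^0 place).
75.095 × 0.6264 = 47.039508 → 47.04 J (4 s.f., last digit at the 10^-2 place).
Difference: 84.358992 J; keep the coarser place, 10^0.
Result: 84 J.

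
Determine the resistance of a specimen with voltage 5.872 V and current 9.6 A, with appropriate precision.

0.61 Ω

resistance = 5.872 V ÷ 9.6 A = 0.611666666667… Ω.
5.872 has 4 significant figures; 9.6 has 2.
Division/multiplication keeps the fewest: 2 significant figures.
Rounded: 0.61 Ω.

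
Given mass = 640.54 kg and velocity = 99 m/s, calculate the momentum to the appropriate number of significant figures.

momentum = 640.54 kg × 99 m/s = 63413.46 kg·m/s.
640.54 has 5 significant figures; 99 has 2.
Division/multiplication keeps the fewest: 2 significant figures.
Rounded: 6.3 × 10^4 kg·m/s.

6.3 × 10^4 kg·m/s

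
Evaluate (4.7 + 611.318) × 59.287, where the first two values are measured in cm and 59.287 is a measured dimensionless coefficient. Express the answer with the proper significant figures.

4.7 cm + 611.318 cm = 616.018 cm; the sum is limited to 1 decimal place (4 s.f.).
Carrying full precision, 616.018 × 59.287 = 36521.859166 cm; 59.287 has 5 s.f., so the result keeps min(4, 5) = 4 s.f.
Rounded to 4 significant figures: 3.652 × 10^4 cm.

3.652 × 10^4 cm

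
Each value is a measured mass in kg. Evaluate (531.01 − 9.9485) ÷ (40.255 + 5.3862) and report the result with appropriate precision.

11.416

531.01 − 9.9485 = 521.0615, limited to 2 d.p. → 5 s.f.; 40.255 + 5.3862 = 45.6412, limited to 3 d.p. → 5 s.f.
Carrying full precision, 521.0615 ÷ 45.6412 = 11.4164723977…; keep min(5, 5) = 5 s.f.
Rounded to 5 significant figures: 11.416.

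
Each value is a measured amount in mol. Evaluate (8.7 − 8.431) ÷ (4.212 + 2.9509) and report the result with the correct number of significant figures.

0.04

8.7 − 8.431 = 0.269, limited to 1 d.p. → 1 s.f.; 4.212 + 2.9509 = 7.1629, limited to 3 d.p. → 4 s.f.
Carrying full precision, 0.269 ÷ 7.1629 = 0.0375546217314…; keep min(1, 4) = 1 s.f.
Rounded to 1 significant figure: 0.04.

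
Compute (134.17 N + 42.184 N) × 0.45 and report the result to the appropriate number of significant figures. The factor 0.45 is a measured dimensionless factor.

79 N

134.17 N + 42.184 N = 176.354 N; the sum is limited to 2 decimal places (5 s.f.).
Carrying full precision, 176.354 × 0.45 = 79.3593 N; 0.45 has 2 s.f., so the result keeps min(5, 2) = 2 s.f.
Rounded to 2 significant figures: 79 N.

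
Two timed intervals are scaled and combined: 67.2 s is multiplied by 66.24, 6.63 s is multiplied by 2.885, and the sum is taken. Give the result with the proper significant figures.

4.47 × 10^3 s

67.2 × 66.24 = 4451.328 → 4.45 × 10^3 s (3 s.f., last digit at the 10^1 place).
6.63 × 2.885 = 19.12755 → 19.1 s (3 s.f., last digit at the 10^-1 place).
Sum: 4470.45555 s; keep the coarser place, 10^1.
Result: 4.47 × 10^3 s.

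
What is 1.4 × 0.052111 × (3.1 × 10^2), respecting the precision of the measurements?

23

1.4 × 0.052111 × (3.1 × 10^2) = 22.616174
Multiplication/division keeps the fewest significant figures: 1.4 → 2 s.f., 0.052111 → 5 s.f., 3.1 × 10^2 → 2 s.f.; limit is 2.
Rounded to 2 significant figures: 23.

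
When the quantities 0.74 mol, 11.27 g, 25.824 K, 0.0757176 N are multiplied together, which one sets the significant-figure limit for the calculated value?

0.74 mol

0.74 mol → 2 s.f.; 11.27 g → 4 s.f.; 25.824 K → 5 s.f.; 0.0757176 N → 6 s.f.
The fewest is 2 significant figures, from 0.74 mol.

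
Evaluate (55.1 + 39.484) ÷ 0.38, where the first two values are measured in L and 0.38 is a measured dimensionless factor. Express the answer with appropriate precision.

55.1 L + 39.484 L = 94.584 L; the sum is limited to 1 decimal place (3 s.f.).
Carrying full precision, 94.584 ÷ 0.38 = 248.905263158… L; 0.38 has 2 s.f., so the result keeps min(3, 2) = 2 s.f.
Rounded to 2 significant figures: 2.5 × 10² L.

2.5 × 10² L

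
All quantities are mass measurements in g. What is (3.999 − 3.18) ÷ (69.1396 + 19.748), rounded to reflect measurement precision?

0.0092

3.999 − 3.18 = 0.819, limited to 2 d.p. → 2 s.f.; 69.1396 + 19.748 = 88.8876, limited to 3 d.p. → 5 s.f.
Carrying full precision, 0.819 ÷ 88.8876 = 0.00921388360131…; keep min(2, 5) = 2 s.f.
Rounded to 2 significant figures: 0.0092.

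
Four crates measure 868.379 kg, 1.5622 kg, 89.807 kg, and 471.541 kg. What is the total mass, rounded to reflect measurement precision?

868.379 kg + 1.5622 kg + 89.807 kg + 471.541 kg = 1431.2892 kg.
Addition/subtraction keeps the fewest decimal places: 868.379 → 3 decimal places, 1.5622 → 4 decimal places, 89.807 → 3 decimal places, 471.541 → 3 decimal places; limit is 3.
Rounded to 3 decimal places: 1431.289 kg.

1431.289 kg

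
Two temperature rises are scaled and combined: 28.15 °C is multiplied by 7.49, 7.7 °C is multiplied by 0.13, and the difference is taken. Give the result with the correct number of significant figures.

210. °C

28.15 × 7.49 = 210.8435 → 211 °C (3 s.f., last digit at the 10^0 place).
7.7 × 0.13 = 1.001 → 1.0 °C (2 s.f., last digit at the 10^-1 place).
Difference: 209.8425 °C; keep the coarser place, 10^0.
Result: 210. °C.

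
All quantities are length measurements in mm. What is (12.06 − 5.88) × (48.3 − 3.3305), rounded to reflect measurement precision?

278 mm²

12.06 − 5.88 = 6.18, limited to 2 d.p. → 3 s.f.; 48.3 − 3.3305 = 44.9695, limited to 1 d.p. → 3 s.f.
Carrying full precision, 6.18 × 44.9695 = 277.91151; keep min(3, 3) = 3 s.f.
Rounded to 3 significant figures: 278 mm².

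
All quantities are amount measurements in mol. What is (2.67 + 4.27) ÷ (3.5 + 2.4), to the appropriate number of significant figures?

1.2

2.67 + 4.27 = 6.94, limited to 2 d.p. → 3 s.f.; 3.5 + 2.4 = 5.9, limited to 1 d.p. → 2 s.f.
Carrying full precision, 6.94 ÷ 5.9 = 1.17627118644…; keep min(3, 2) = 2 s.f.
Rounded to 2 significant figures: 1.2.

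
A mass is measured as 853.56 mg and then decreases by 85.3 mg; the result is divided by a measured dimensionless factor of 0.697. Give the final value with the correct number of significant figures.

1.10 × 10^3 mg

853.56 mg − 85.3 mg = 768.26 mg; the difference is limited to 1 decimal place (4 s.f.).
Carrying full precision, 768.26 ÷ 0.697 = 1102.23816356… mg; 0.697 has 3 s.f., so the result keeps min(4, 3) = 3 s.f.
Rounded to 3 significant figures: 1.10 × 10^3 mg.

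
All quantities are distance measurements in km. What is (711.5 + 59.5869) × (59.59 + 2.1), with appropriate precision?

711.5 + 59.5869 = 771.0869, limited to 1 d.p. → 4 s.f.; 59.59 + 2.1 = 61.69, limited to 1 d.p. → 3 s.f.
Carrying full precision, 771.0869 × 61.69 = 47568.350861; keep min(4, 3) = 3 s.f.
Rounded to 3 significant figures: 4.76 × 10⁴ km².

4.76 × 10⁴ km²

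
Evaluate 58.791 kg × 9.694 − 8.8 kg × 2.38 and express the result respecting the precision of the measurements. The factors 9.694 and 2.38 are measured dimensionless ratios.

58.791 × 9.694 = 569.919954 → 569.9 kg (4 s.f., last digit at the 10^-1 place).
8.8 × 2.38 = 20.944 → 21 kg (2 s.f., last digit at the 10^0 place).
Difference: 548.975954 kg; keep the coarser place, 10^0.
Result: 549 kg.

549 kg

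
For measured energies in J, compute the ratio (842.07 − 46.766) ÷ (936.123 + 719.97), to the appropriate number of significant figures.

842.07 − 46.766 = 795.304, limited to 2 d.p. → 5 s.f.; 936.123 + 719.97 = 1656.093, limited to 2 d.p. → 6 s.f.
Carrying full precision, 795.304 ÷ 1656.093 = 0.480229069261…; keep min(5, 6) = 5 s.f.
Rounded to 5 significant figures: 0.48023.

0.48023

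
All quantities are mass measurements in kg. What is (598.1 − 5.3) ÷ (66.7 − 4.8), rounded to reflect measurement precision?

9.58

598.1 − 5.3 = 592.8, limited to 1 d.p. → 4 s.f.; 66.7 − 4.8 = 61.9, limited to 1 d.p. → 3 s.f.
Carrying full precision, 592.8 ÷ 61.9 = 9.57673667205…; keep min(4, 3) = 3 s.f.
Rounded to 3 significant figures: 9.58.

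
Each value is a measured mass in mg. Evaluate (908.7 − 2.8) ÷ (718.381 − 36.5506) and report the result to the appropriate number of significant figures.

908.7 − 2.8 = 905.9, limited to 1 d.p. → 4 s.f.; 718.381 − 36.5506 = 681.8304, limited to 3 d.p. → 6 s.f.
Carrying full precision, 905.9 ÷ 681.8304 = 1.32862952429…; keep min(4, 6) = 4 s.f.
Rounded to 4 significant figures: 1.329.

1.329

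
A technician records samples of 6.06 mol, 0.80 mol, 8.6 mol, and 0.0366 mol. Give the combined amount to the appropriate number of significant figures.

6.06 mol + 0.80 mol + 8.6 mol + 0.0366 mol = 15.4966 mol.
Addition/subtraction keeps the fewest decimal places: 6.06 → 2 decimal places, 0.80 → 2 decimal places, 8.6 → 1 decimal place, 0.0366 → 4 decimal places; limit is 1.
Rounded to 1 decimal place: 15.5 mol.

15.5 mol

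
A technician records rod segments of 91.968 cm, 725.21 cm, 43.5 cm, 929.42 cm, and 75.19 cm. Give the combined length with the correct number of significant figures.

1865.3 cm

91.968 cm + 725.21 cm + 43.5 cm + 929.42 cm + 75.19 cm = 1865.288 cm.
Addition/subtraction keeps the fewest decimal places: 91.968 → 3 decimal places, 725.21 → 2 decimal places, 43.5 → 1 decimal place, 929.42 → 2 decimal places, 75.19 → 2 decimal places; limit is 1.
Rounded to 1 decimal place: 1865.3 cm.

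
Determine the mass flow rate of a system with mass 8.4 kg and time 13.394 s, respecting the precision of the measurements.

mass flow rate = 8.4 kg ÷ 13.394 s = 0.6271464835… kg/s.
8.4 has 2 significant figures; 13.394 has 5.
Division/multiplication keeps the fewest: 2 significant figures.
Rounded: 6.3 × 10^-1 kg/s.

6.3 × 10^-1 kg/s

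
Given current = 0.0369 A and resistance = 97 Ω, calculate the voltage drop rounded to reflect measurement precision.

3.6 V

voltage drop = 0.0369 A × 97 Ω = 3.5793 V.
0.0369 has 3 significant figures; 97 has 2.
Division/multiplication keeps the fewest: 2 significant figures.
Rounded: 3.6 V.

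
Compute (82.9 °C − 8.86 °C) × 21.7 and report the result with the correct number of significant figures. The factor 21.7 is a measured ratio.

1.61 × 10^3 °C

82.9 °C − 8.86 °C = 74.04 °C; the difference is limited to 1 decimal place (3 s.f.).
Carrying full precision, 74.04 × 21.7 = 1606.668 °C; 21.7 has 3 s.f., so the result keeps min(3, 3) = 3 s.f.
Rounded to 3 significant figures: 1.61 × 10^3 °C.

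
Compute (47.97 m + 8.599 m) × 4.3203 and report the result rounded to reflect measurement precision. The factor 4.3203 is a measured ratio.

47.97 m + 8.599 m = 56.569 m; the sum is limited to 2 decimal places (4 s.f.).
Carrying full precision, 56.569 × 4.3203 = 244.3950507 m; 4.3203 has 5 s.f., so the result keeps min(4, 5) = 4 s.f.
Rounded to 4 significant figures: 244.4 m.

244.4 m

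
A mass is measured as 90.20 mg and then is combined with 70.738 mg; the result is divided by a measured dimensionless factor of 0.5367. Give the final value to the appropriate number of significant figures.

299.9 mg

90.20 mg + 70.738 mg = 160.938 mg; the sum is limited to 2 decimal places (5 s.f.).
Carrying full precision, 160.938 ÷ 0.5367 = 299.865846842… mg; 0.5367 has 4 s.f., so the result keeps min(5, 4) = 4 s.f.
Rounded to 4 significant figures: 299.9 mg.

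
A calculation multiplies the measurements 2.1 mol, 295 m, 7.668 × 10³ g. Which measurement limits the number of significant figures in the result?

2.1 mol → 2 s.f.; 295 m → 3 s.f.; 7.668 × 10³ g → 4 s.f.
The fewest is 2 significant figures, from 2.1 mol.

2.1 mol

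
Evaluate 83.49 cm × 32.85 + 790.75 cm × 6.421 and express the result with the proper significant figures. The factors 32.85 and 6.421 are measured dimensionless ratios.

83.49 × 32.85 = 2742.6465 → 2743 cm (4 s.f., last digit at the 10^0 place).
790.75 × 6.421 = 5077.40575 → 5077 cm (4 s.f., last digit at the 10^0 place).
Sum: 7820.05225 cm; keep the coarser place, 10^0.
Result: 7.820 × 10³ cm.

7.820 × 10³ cm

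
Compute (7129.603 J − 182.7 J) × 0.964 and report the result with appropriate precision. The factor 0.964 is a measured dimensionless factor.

6.70 × 10³ J

7129.603 J − 182.7 J = 6946.903 J; the difference is limited to 1 decimal place (5 s.f.).
Carrying full precision, 6946.903 × 0.964 = 6696.814492 J; 0.964 has 3 s.f., so the result keeps min(5, 3) = 3 s.f.
Rounded to 3 significant figures: 6.70 × 10³ J.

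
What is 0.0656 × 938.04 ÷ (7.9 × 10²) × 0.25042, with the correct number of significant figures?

0.020

0.0656 × 938.04 ÷ (7.9 × 10²) × 0.25042 = 0.0195059504786…
Multiplication/division keeps the fewest significant figures: 0.0656 → 3 s.f., 938.04 → 5 s.f., 7.9 × 10² → 2 s.f., 0.25042 → 5 s.f.; limit is 2.
Rounded to 2 significant figures: 0.020.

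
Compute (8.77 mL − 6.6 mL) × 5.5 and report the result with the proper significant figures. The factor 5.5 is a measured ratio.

8.77 mL − 6.6 mL = 2.17 mL; the difference is limited to 1 decimal place (2 s.f.).
Carrying full precision, 2.17 × 5.5 = 11.935 mL; 5.5 has 2 s.f., so the result keeps min(2, 2) = 2 s.f.
Rounded to 2 significant figures: 12 mL.

12 mL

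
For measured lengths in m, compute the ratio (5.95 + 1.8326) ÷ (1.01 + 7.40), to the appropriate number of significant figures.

0.925

5.95 + 1.8326 = 7.7826, limited to 2 d.p. → 3 s.f.; 1.01 + 7.40 = 8.41, limited to 2 d.p. → 3 s.f.
Carrying full precision, 7.7826 ÷ 8.41 = 0.925398335315…; keep min(3, 3) = 3 s.f.
Rounded to 3 significant figures: 0.925.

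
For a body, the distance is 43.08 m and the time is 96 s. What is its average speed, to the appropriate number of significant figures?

0.45 m/s

average speed = 43.08 m ÷ 96 s = 0.44875 m/s.
43.08 has 4 significant figures; 96 has 2.
Division/multiplication keeps the fewest: 2 significant figures.
Rounded: 0.45 m/s.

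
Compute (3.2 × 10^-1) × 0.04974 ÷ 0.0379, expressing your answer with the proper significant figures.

0.42

(3.2 × 10^-1) × 0.04974 ÷ 0.0379 = 0.419968337731…
Multiplication/division keeps the fewest significant figures: 3.2 × 10^-1 → 2 s.f., 0.04974 → 4 s.f., 0.0379 → 3 s.f.; limit is 2.
Rounded to 2 significant figures: 0.42.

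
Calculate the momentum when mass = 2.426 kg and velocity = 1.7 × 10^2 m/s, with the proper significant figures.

momentum = 2.426 kg × 1.7 × 10^2 m/s = 412.42 kg·m/s.
2.426 has 4 significant figures; 1.7 × 10^2 has 2.
Division/multiplication keeps the fewest: 2 significant figures.
Rounded: 4.1 × 10^2 kg·m/s.

4.1 × 10^2 kg·m/s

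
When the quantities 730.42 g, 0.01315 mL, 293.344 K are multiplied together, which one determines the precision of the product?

0.01315 mL

730.42 g → 5 s.f.; 0.01315 mL → 4 s.f.; 293.344 K → 6 s.f.
The fewest is 4 significant figures, from 0.01315 mL.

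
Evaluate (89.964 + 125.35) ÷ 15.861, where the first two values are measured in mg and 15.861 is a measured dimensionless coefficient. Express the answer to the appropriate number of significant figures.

13.575 mg

89.964 mg + 125.35 mg = 215.314 mg; the sum is limited to 2 decimal places (5 s.f.).
Carrying full precision, 215.314 ÷ 15.861 = 13.5750583191… mg; 15.861 has 5 s.f., so the result keeps min(5, 5) = 5 s.f.
Rounded to 5 significant figures: 13.575 mg.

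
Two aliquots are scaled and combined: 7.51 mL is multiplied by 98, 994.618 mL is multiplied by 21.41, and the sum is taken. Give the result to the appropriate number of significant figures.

2.203 × 10⁴ mL

7.51 × 98 = 735.98 → 7.4 × 10² mL (2 s.f., last digit at the 10^1 place).
994.618 × 21.41 = 21294.77138 → 2.129 × 10⁴ mL (4 s.f., last digit at the 10^1 place).
Sum: 22030.75138 mL; keep the coarser place, 10^1.
Result: 2.203 × 10⁴ mL.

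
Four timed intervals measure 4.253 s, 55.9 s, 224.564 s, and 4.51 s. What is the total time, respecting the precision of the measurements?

289.2 s

4.253 s + 55.9 s + 224.564 s + 4.51 s = 289.227 s.
Addition/subtraction keeps the fewest decimal places: 4.253 → 3 decimal places, 55.9 → 1 decimal place, 224.564 → 3 decimal places, 4.51 → 2 decimal places; limit is 1.
Rounded to 1 decimal place: 289.2 s.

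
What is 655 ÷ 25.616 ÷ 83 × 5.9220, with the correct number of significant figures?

655 ÷ 25.616 ÷ 83 × 5.9220 = 1.8244009768…
Multiplication/division keeps the fewest significant figures: 655 → 3 s.f., 25.616 → 5 s.f., 83 → 2 s.f., 5.9220 → 5 s.f.; limit is 2.
Rounded to 2 significant figures: 1.8.

1.8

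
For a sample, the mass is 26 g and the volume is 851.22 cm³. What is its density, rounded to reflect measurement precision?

density = 26 g ÷ 851.22 cm³ = 0.0305443951035… g/cm³.
26 has 2 significant figures; 851.22 has 5.
Division/multiplication keeps the fewest: 2 significant figures.
Rounded: 0.031 g/cm³.

0.031 g/cm³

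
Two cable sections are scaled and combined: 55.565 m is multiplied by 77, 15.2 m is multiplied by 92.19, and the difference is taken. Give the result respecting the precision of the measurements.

55.565 × 77 = 4278.505 → 4.3 × 10^3 m (2 s.f., last digit at the 10^2 place).
15.2 × 92.19 = 1401.288 → 1.40 × 10^3 m (3 s.f., last digit at the 10^1 place).
Difference: 2877.217 m; keep the coarser place, 10^2.
Result: 2.9 × 10^3 m.

2.9 × 10^3 m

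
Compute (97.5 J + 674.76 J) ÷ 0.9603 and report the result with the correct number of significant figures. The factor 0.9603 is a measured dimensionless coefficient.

97.5 J + 674.76 J = 772.26 J; the sum is limited to 1 decimal place (4 s.f.).
Carrying full precision, 772.26 ÷ 0.9603 = 804.186191815… J; 0.9603 has 4 s.f., so the result keeps min(4, 4) = 4 s.f.
Rounded to 4 significant figures: 804.2 J.

804.2 J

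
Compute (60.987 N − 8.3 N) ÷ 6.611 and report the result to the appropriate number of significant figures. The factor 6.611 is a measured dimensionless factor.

7.97 N

60.987 N − 8.3 N = 52.687 N; the difference is limited to 1 decimal place (3 s.f.).
Carrying full precision, 52.687 ÷ 6.611 = 7.96959612767… N; 6.611 has 4 s.f., so the result keeps min(3, 4) = 3 s.f.
Rounded to 3 significant figures: 7.97 N.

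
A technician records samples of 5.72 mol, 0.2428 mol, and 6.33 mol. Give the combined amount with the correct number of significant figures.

5.72 mol + 0.2428 mol + 6.33 mol = 12.2928 mol.
Addition/subtraction keeps the fewest decimal places: 5.72 → 2 decimal places, 0.2428 → 4 decimal places, 6.33 → 2 decimal places; limit is 2.
Rounded to 2 decimal places: 12.29 mol.

12.29 mol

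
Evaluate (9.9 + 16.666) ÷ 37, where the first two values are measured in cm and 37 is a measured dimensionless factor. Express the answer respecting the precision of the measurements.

0.72 cm

9.9 cm + 16.666 cm = 26.566 cm; the sum is limited to 1 decimal place (3 s.f.).
Carrying full precision, 26.566 ÷ 37 = 0.718 cm; 37 has 2 s.f., so the result keeps min(3, 2) = 2 s.f.
Rounded to 2 significant figures: 0.72 cm.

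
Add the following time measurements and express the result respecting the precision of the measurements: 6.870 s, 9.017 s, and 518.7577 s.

6.870 s + 9.017 s + 518.7577 s = 534.6447 s.
Addition/subtraction keeps the fewest decimal places: 6.870 → 3 decimal places, 9.017 → 3 decimal places, 518.7577 → 4 decimal places; limit is 3.
Rounded to 3 decimal places: 5.34645 × 10^2 s.

5.34645 × 10^2 s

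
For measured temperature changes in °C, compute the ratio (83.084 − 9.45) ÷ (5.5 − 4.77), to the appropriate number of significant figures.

1 × 10^2

83.084 − 9.45 = 73.634, limited to 2 d.p. → 4 s.f.; 5.5 − 4.77 = 0.73, limited to 1 d.p. → 1 s.f.
Carrying full precision, 73.634 ÷ 0.73 = 100.868493151…; keep min(4, 1) = 1 s.f.
Rounded to 1 significant figure: 1 × 10^2.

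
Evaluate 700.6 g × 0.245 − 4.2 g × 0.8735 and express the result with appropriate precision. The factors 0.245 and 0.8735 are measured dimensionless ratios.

700.6 × 0.245 = 171.647 → 172 g (3 s.f., last digit at the 10^0 place).
4.2 × 0.8735 = 3.6687 → 3.7 g (2 s.f., last digit at the 10^-1 place).
Difference: 167.9783 g; keep the coarser place, 10^0.
Result: 168 g.

168 g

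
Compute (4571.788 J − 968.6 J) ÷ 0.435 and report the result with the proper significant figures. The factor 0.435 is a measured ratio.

8.28 × 10³ J

4571.788 J − 968.6 J = 3603.188 J; the difference is limited to 1 decimal place (5 s.f.).
Carrying full precision, 3603.188 ÷ 0.435 = 8283.1908046… J; 0.435 has 3 s.f., so the result keeps min(5, 3) = 3 s.f.
Rounded to 3 significant figures: 8.28 × 10³ J.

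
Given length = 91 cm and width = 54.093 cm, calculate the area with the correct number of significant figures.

4.9 × 10³ cm²

area = 91 cm × 54.093 cm = 4922.463 cm².
91 has 2 significant figures; 54.093 has 5.
Division/multiplication keeps the fewest: 2 significant figures.
Rounded: 4.9 × 10³ cm².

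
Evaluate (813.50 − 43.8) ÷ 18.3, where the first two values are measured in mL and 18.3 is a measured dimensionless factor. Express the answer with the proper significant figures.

813.50 mL − 43.8 mL = 769.70 mL; the difference is limited to 1 decimal place (4 s.f.).
Carrying full precision, 769.70 ÷ 18.3 = 42.0601092896… mL; 18.3 has 3 s.f., so the result keeps min(4, 3) = 3 s.f.
Rounded to 3 significant figures: 42.1 mL.

42.1 mL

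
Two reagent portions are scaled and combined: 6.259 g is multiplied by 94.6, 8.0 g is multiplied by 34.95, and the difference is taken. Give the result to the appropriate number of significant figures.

6.259 × 94.6 = 592.1014 → 5.92 × 10^2 g (3 s.f., last digit at the 10^0 place).
8.0 × 34.95 = 279.6 → 2.8 × 10^2 g (2 s.f., last digit at the 10^1 place).
Difference: 312.5014 g; keep the coarser place, 10^1.
Result: 3.1 × 10^2 g.

3.1 × 10^2 g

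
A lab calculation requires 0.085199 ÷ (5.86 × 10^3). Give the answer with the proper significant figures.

1.45 × 10^-5

0.085199 ÷ (5.86 × 10^3) = 0.0000145390784983…
Multiplication/division keeps the fewest significant figures: 0.085199 → 5 s.f., 5.86 × 10^3 → 3 s.f.; limit is 3.
Rounded to 3 significant figures: 1.45 × 10^-5.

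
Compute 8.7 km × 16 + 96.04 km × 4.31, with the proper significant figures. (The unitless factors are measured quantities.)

5.5 × 10² km

8.7 × 16 = 139.2 → 1.4 × 10² km (2 s.f., last digit at the 10^1 place).
96.04 × 4.31 = 413.9324 → 414 km (3 s.f., last digit at the 10^0 place).
Sum: 553.1324 km; keep the coarser place, 10^1.
Result: 5.5 × 10² km.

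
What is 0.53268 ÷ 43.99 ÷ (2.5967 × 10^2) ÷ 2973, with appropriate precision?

0.53268 ÷ 43.99 ÷ (2.5967 × 10^2) ÷ 2973 = 1.56854051881 × 10^-8…
Multiplication/division keeps the fewest significant figures: 0.53268 → 5 s.f., 43.99 → 4 s.f., 2.5967 × 10^2 → 5 s.f., 2973 → 4 s.f.; limit is 4.
Rounded to 4 significant figures: 1.569 × 10^-8.

1.569 × 10^-8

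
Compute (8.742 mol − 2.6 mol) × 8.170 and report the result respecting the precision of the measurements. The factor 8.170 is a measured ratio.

8.742 mol − 2.6 mol = 6.142 mol; the difference is limited to 1 decimal place (2 s.f.).
Carrying full precision, 6.142 × 8.170 = 50.18014 mol; 8.170 has 4 s.f., so the result keeps min(2, 4) = 2 s.f.
Rounded to 2 significant figures: 50. mol.

50. mol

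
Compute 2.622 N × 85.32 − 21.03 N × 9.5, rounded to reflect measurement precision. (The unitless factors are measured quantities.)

2.622 × 85.32 = 223.70904 → 223.7 N (4 s.f., last digit at the 10^-1 place).
21.03 × 9.5 = 199.785 → 2.0 × 10² N (2 s.f., last digit at the 10^1 place).
Difference: 23.92404 N; keep the coarser place, 10^1.
Result: 2 × 10¹ N.

2 × 10¹ N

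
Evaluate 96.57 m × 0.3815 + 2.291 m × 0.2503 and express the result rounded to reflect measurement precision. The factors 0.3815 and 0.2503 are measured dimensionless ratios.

96.57 × 0.3815 = 36.841455 → 36.84 m (4 s.f., last digit at the 10^-2 place).
2.291 × 0.2503 = 0.5734373 → 0.5734 m (4 s.f., last digit at the 10^-4 place).
Sum: 37.4148923 m; keep the coarser place, 10^-2.
Result: 37.41 m.

37.41 m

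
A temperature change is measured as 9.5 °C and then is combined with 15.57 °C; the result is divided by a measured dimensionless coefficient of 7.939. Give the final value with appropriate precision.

9.5 °C + 15.57 °C = 25.07 °C; the sum is limited to 1 decimal place (3 s.f.).
Carrying full precision, 25.07 ÷ 7.939 = 3.15782844187… °C; 7.939 has 4 s.f., so the result keeps min(3, 4) = 3 s.f.
Rounded to 3 significant figures: 3.16 °C.

3.16 °C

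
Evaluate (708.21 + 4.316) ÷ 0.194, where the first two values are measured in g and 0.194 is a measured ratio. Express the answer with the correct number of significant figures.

3.67 × 10³ g

708.21 g + 4.316 g = 712.526 g; the sum is limited to 2 decimal places (5 s.f.).
Carrying full precision, 712.526 ÷ 0.194 = 3672.81443299… g; 0.194 has 3 s.f., so the result keeps min(5, 3) = 3 s.f.
Rounded to 3 significant figures: 3.67 × 10³ g.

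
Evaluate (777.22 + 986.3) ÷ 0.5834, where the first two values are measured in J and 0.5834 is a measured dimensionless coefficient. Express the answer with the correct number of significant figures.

3.023 × 10³ J

777.22 J + 986.3 J = 1763.52 J; the sum is limited to 1 decimal place (5 s.f.).
Carrying full precision, 1763.52 ÷ 0.5834 = 3022.83167638… J; 0.5834 has 4 s.f., so the result keeps min(5, 4) = 4 s.f.
Rounded to 4 significant figures: 3.023 × 10³ J.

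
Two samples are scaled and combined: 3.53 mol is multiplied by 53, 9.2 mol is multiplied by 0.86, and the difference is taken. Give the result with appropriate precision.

1.8 × 10^2 mol

3.53 × 53 = 187.09 → 1.9 × 10^2 mol (2 s.f., last digit at the 10^1 place).
9.2 × 0.86 = 7.912 → 7.9 mol (2 s.f., last digit at the 10^-1 place).
Difference: 179.178 mol; keep the coarser place, 10^1.
Result: 1.8 × 10^2 mol.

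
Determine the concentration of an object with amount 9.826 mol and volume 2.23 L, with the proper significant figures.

4.41 mol/L

concentration = 9.826 mol ÷ 2.23 L = 4.40627802691… mol/L.
9.826 has 4 significant figures; 2.23 has 3.
Division/multiplication keeps the fewest: 3 significant figures.
Rounded: 4.41 mol/L.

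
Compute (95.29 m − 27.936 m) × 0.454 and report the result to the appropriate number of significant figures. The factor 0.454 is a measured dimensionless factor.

30.6 m

95.29 m − 27.936 m = 67.354 m; the difference is limited to 2 decimal places (4 s.f.).
Carrying full precision, 67.354 × 0.454 = 30.578716 m; 0.454 has 3 s.f., so the result keeps min(4, 3) = 3 s.f.
Rounded to 3 significant figures: 30.6 m.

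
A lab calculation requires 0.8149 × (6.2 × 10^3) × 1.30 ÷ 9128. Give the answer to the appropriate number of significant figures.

0.8149 × (6.2 × 10^3) × 1.30 ÷ 9128 = 0.719554557406…
Multiplication/division keeps the fewest significant figures: 0.8149 → 4 s.f., 6.2 × 10^3 → 2 s.f., 1.30 → 3 s.f., 9128 → 4 s.f.; limit is 2.
Rounded to 2 significant figures: 0.72.

0.72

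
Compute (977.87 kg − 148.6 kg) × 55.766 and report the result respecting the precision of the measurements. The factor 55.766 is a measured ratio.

977.87 kg − 148.6 kg = 829.27 kg; the difference is limited to 1 decimal place (4 s.f.).
Carrying full precision, 829.27 × 55.766 = 46245.07082 kg; 55.766 has 5 s.f., so the result keeps min(4, 5) = 4 s.f.
Rounded to 4 significant figures: 4.625 × 10⁴ kg.

4.625 × 10⁴ kg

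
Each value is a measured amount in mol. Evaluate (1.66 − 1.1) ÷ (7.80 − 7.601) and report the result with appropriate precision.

3

1.66 − 1.1 = 0.56, limited to 1 d.p. → 1 s.f.; 7.80 − 7.601 = 0.199, limited to 2 d.p. → 2 s.f.
Carrying full precision, 0.56 ÷ 0.199 = 2.81407035176…; keep min(1, 2) = 1 s.f.
Rounded to 1 significant figure: 3.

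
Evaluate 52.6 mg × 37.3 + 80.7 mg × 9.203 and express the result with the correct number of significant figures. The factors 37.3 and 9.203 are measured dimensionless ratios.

2.70 × 10³ mg

52.6 × 37.3 = 1961.98 → 1.96 × 10³ mg (3 s.f., last digit at the 10^1 place).
80.7 × 9.203 = 742.6821 → 743 mg (3 s.f., last digit at the 10^0 place).
Sum: 2704.6621 mg; keep the coarser place, 10^1.
Result: 2.70 × 10³ mg.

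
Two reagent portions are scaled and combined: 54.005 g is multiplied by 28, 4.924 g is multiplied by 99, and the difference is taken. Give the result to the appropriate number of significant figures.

1.0 × 10³ g

54.005 × 28 = 1512.14 → 1.5 × 10³ g (2 s.f., last digit at the 10^2 place).
4.924 × 99 = 487.476 → 4.9 × 10² g (2 s.f., last digit at the 10^1 place).
Difference: 1024.664 g; keep the coarser place, 10^2.
Result: 1.0 × 10³ g.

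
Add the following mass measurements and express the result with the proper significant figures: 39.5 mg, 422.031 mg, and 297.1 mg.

39.5 mg + 422.031 mg + 297.1 mg = 758.631 mg.
Addition/subtraction keeps the fewest decimal places: 39.5 → 1 decimal place, 422.031 → 3 decimal places, 297.1 → 1 decimal place; limit is 1.
Rounded to 1 decimal place: 758.6 mg.

758.6 mg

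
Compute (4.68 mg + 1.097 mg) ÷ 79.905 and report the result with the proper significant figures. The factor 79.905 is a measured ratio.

0.0723 mg

4.68 mg + 1.097 mg = 5.777 mg; the sum is limited to 2 decimal places (3 s.f.).
Carrying full precision, 5.777 ÷ 79.905 = 0.0722983542957… mg; 79.905 has 5 s.f., so the result keeps min(3, 5) = 3 s.f.
Rounded to 3 significant figures: 0.0723 mg.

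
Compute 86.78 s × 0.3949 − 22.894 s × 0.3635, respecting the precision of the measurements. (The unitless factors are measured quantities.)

86.78 × 0.3949 = 34.269422 → 34.27 s (4 s.f., last digit at the 10^-2 place).
22.894 × 0.3635 = 8.321969 → 8.322 s (4 s.f., last digit at the 10^-3 place).
Difference: 25.947453 s; keep the coarser place, 10^-2.
Result: 25.95 s.

25.95 s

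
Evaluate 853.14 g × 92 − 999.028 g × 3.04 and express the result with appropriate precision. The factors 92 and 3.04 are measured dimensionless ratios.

853.14 × 92 = 78488.88 → 7.8 × 10⁴ g (2 s.f., last digit at the 10^3 place).
999.028 × 3.04 = 3037.04512 → 3.04 × 10³ g (3 s.f., last digit at the 10^1 place).
Difference: 75451.83488 g; keep the coarser place, 10^3.
Result: 7.5 × 10⁴ g.

7.5 × 10⁴ g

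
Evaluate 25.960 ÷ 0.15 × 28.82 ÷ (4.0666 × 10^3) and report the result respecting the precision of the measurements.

1.2

25.960 ÷ 0.15 × 28.82 ÷ (4.0666 × 10^3) = 1.2265237135…
Multiplication/division keeps the fewest significant figures: 25.960 → 5 s.f., 0.15 → 2 s.f., 28.82 → 4 s.f., 4.0666 × 10^3 → 5 s.f.; limit is 2.
Rounded to 2 significant figures: 1.2.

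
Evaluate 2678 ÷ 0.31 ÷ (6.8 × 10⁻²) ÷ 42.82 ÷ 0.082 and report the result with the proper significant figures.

3.6 × 10⁴

2678 ÷ 0.31 ÷ (6.8 × 10⁻²) ÷ 42.82 ÷ 0.082 = 36180.9070862…
Multiplication/division keeps the fewest significant figures: 2678 → 4 s.f., 0.31 → 2 s.f., 6.8 × 10⁻² → 2 s.f., 42.82 → 4 s.f., 0.082 → 2 s.f.; limit is 2.
Rounded to 2 significant figures: 3.6 × 10⁴.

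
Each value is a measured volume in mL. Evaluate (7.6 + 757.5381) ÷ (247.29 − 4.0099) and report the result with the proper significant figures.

7.6 + 757.5381 = 765.1381, limited to 1 d.p. → 4 s.f.; 247.29 − 4.0099 = 243.2801, limited to 2 d.p. → 5 s.f.
Carrying full precision, 765.1381 ÷ 243.2801 = 3.14509119324…; keep min(4, 5) = 4 s.f.
Rounded to 4 significant figures: 3.145.

3.145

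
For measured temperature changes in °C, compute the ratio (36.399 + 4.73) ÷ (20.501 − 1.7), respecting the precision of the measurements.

2.19

36.399 + 4.73 = 41.129, limited to 2 d.p. → 4 s.f.; 20.501 − 1.7 = 18.801, limited to 1 d.p. → 3 s.f.
Carrying full precision, 41.129 ÷ 18.801 = 2.18759640445…; keep min(4, 3) = 3 s.f.
Rounded to 3 significant figures: 2.19.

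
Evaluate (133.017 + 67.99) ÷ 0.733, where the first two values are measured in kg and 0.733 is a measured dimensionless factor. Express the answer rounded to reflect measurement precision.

133.017 kg + 67.99 kg = 201.007 kg; the sum is limited to 2 decimal places (5 s.f.).
Carrying full precision, 201.007 ÷ 0.733 = 274.225102319… kg; 0.733 has 3 s.f., so the result keeps min(5, 3) = 3 s.f.
Rounded to 3 significant figures: 274 kg.

274 kg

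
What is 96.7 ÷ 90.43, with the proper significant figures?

1.07

96.7 ÷ 90.43 = 1.06933539755…
Multiplication/division keeps the fewest significant figures: 96.7 → 3 s.f., 90.43 → 4 s.f.; limit is 3.
Rounded to 3 significant figures: 1.07.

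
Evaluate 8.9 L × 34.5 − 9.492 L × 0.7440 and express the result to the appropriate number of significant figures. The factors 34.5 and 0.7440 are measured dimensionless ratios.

3.0 × 10^2 L

8.9 × 34.5 = 307.05 → 3.1 × 10^2 L (2 s.f., last digit at the 10^1 place).
9.492 × 0.7440 = 7.062048 → 7.062 L (4 s.f., last digit at the 10^-3 place).
Difference: 299.987952 L; keep the coarser place, 10^1.
Result: 3.0 × 10^2 L.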